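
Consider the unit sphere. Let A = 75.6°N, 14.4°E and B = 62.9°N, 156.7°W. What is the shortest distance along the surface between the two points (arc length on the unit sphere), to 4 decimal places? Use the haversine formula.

In radians: φ₁ = 1.3195, φ₂ = 1.0978, Δλ = -171.100° = -2.9863 rad.
Haversine: a = sin²(Δφ/2) + cos φ₁ cos φ₂ sin²(Δλ/2) = 0.0122 + (0.2487)(0.4555)(0.9940) = 0.12484.
Central angle c = 2·arcsin(√a) = 0.72225 rad.
On the unit sphere the arc length equals the central angle: 0.7223.

0.7223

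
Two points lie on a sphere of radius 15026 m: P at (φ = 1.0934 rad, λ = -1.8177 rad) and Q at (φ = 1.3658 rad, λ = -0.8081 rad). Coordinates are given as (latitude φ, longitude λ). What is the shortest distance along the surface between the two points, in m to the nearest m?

6075 m

In radians: φ₁ = 1.0934, φ₂ = 1.3658, Δλ = 57.846° = 1.0096 rad.
cos c = sin φ₁ sin φ₂ + cos φ₁ cos φ₂ cos Δλ = (0.8882)(0.9791) + (0.4595)(0.2036)(0.5322) = 0.91937,
so c = arccos(0.91937) = 0.40431 rad.
Distance = R·c = 15026 × 0.4043 ≈ 6075 m.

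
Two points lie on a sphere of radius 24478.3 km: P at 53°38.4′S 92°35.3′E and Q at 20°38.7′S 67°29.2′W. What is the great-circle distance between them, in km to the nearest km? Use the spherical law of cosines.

44324 km

Let φ₁ = -0.9362 rad, φ₂ = -0.3603 rad, and Δλ = -2.7938 rad.
cos c = sin φ₁ sin φ₂ + cos φ₁ cos φ₂ cos Δλ = (-0.8053)(-0.3526) + (0.5929)(0.9358)(-0.9401) = -0.23764,
so c = arccos(-0.23764) = 1.81073 rad.
Distance = R·c = 24478.3 × 1.8107 ≈ 44324 km.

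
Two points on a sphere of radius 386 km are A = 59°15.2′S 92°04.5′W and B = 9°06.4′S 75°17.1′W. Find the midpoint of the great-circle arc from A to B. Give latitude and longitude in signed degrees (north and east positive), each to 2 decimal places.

-34.44°, -81.00°

Central angle δ = 0.9029 rad. Interpolating on the sphere with fraction f = 0.5:
P = [sin((1−f)δ)·A + sin(fδ)·B] / sin δ = 0.5557·A + 0.5557·B in Cartesian coordinates,
giving P = (0.1291, -0.8146, -0.5655), i.e. latitude -34.44°, longitude -81.00°.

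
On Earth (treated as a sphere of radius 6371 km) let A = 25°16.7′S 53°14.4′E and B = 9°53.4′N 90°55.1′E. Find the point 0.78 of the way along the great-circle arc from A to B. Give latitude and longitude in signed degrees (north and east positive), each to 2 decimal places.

The central angle between A and B is δ = 0.8871 rad.
With f = 0.78, the slerp weights are sin((1−f)δ)/sin δ = 0.2501 and sin(fδ)/sin δ = 0.8230.
Weighted sum of the unit vectors: (0.2501)·(0.5412,0.7244,-0.4270) + (0.8230)·(-0.0158,0.9850,0.1718) = (0.1224, 0.9919, 0.0345).
Converting back: φ = atan2(z, √(x²+y²)) = 1.98°, λ = atan2(y, x) = 82.97°.

1.98°, 82.97°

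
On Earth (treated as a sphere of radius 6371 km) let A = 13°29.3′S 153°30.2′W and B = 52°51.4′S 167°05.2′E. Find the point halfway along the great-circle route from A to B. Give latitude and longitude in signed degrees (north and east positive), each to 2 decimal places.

The central angle between A and B is δ = 0.8768 rad.
With f = 0.5, the slerp weights are sin((1−f)δ)/sin δ = 0.5522 and sin(fδ)/sin δ = 0.5522.
Weighted sum of the unit vectors: (0.5522)·(-0.8703,-0.4338,-0.2332) + (0.5522)·(-0.5885,0.1349,-0.7971) = (-0.8056, -0.1651, -0.5690).
Converting back: φ = atan2(z, √(x²+y²)) = -34.68°, λ = atan2(y, x) = -168.42°.

-34.68°, -168.42°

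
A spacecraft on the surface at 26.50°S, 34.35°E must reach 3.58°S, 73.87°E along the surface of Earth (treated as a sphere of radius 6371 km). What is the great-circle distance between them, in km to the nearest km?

In radians: φ₁ = -0.4625, φ₂ = -0.0625, Δλ = 39.520° = 0.6898 rad.
cos c = sin φ₁ sin φ₂ + cos φ₁ cos φ₂ cos Δλ = (-0.4462)(-0.0624) + (0.8949)(0.9980)(0.7714) = 0.71687,
so c = arccos(0.71687) = 0.77150 rad.
Distance = R·c = 6371 × 0.7715 ≈ 4915 km.

4915 km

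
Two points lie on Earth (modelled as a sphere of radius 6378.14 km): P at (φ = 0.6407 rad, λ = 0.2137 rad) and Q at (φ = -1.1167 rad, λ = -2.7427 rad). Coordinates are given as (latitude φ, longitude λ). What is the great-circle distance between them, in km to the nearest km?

16919 km

In radians: φ₁ = 0.6407, φ₂ = -1.1167, Δλ = -169.389° = -2.9564 rad.
Haversine: a = sin²(Δφ/2) + cos φ₁ cos φ₂ sin²(Δλ/2) = 0.5928 + (0.8017)(0.4387)(0.9915) = 0.94141.
Central angle c = 2·arcsin(√a) = 2.65263 rad.
Distance = R·c = 6378.14 × 2.6526 ≈ 16919 km.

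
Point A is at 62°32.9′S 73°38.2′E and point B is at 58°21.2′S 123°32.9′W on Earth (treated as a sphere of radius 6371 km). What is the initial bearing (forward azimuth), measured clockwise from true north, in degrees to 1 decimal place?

169.5°

With φ₁ = -1.0917, φ₂ = -1.0185, Δλ = 2.8417 rad, the forward-azimuth formula gives
θ = atan2( sin Δλ cos φ₂ , cos φ₁ sin φ₂ − sin φ₁ cos φ₂ cos Δλ ) = atan2(0.1550, -0.8373) = 169.51°.
So the initial bearing is 169.5°.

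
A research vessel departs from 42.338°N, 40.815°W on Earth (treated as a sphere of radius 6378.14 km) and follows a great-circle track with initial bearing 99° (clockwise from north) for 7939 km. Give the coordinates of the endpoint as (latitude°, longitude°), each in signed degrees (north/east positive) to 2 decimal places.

Angular distance δ = d/R = 7939/6378.14 = 1.24472 rad; initial bearing θ = 1.7279 rad.
sin φ₂ = sin φ₁ cos δ + cos φ₁ sin δ cos θ = (0.6735)(0.3203) + (0.7392)(0.9473)(-0.1564) = 0.1062, so φ₂ = 6.10°.
Δλ = atan2(sin θ sin δ cos φ₁, cos δ − sin φ₁ sin φ₂) = atan2(0.6916, 0.2488) = 70.214°.
λ₂ = -40.815° + 70.214° = 29.40°.

6.10°, 29.40°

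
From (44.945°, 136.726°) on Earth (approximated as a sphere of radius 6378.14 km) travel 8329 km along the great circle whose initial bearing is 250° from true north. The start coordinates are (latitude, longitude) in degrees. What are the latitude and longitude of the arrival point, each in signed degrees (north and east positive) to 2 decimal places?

-2.79°, 71.50°

Angular distance δ = d/R = 8329/6378.14 = 1.30587 rad; initial bearing θ = 4.3633 rad.
sin φ₂ = sin φ₁ cos δ + cos φ₁ sin δ cos θ = (0.7064)(0.2618) + (0.7078)(0.9651)(-0.3420) = -0.0487, so φ₂ = -2.79°.
Δλ = atan2(sin θ sin δ cos φ₁, cos δ − sin φ₁ sin φ₂) = atan2(-0.6419, 0.2962) = -65.228°.
λ₂ = 136.726° − 65.228° = 71.50°.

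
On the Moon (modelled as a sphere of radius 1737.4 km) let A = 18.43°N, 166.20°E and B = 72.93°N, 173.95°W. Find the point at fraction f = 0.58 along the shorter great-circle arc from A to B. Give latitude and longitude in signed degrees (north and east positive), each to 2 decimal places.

50.38°, 172.00°

Central angle δ = 0.9714 rad. Interpolating on the sphere with fraction f = 0.58:
P = [sin((1−f)δ)·A + sin(fδ)·B] / sin δ = 0.4805·A + 0.6468·B in Cartesian coordinates,
giving P = (-0.6315, 0.0887, 0.7703), i.e. latitude 50.38°, longitude 172.00°.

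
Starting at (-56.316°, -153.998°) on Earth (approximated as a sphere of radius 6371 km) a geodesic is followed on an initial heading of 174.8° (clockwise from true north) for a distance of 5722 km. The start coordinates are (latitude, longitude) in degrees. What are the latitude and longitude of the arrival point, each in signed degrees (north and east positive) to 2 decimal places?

Angular distance δ = d/R = 5722/6371 = 0.89813 rad; initial bearing θ = 3.0508 rad.
sin φ₂ = sin φ₁ cos δ + cos φ₁ sin δ cos θ = (-0.8321)(0.6231) + (0.5546)(0.7822)(-0.9959) = -0.9505, so φ₂ = -71.89°.
Δλ = atan2(sin θ sin δ cos φ₁, cos δ − sin φ₁ sin φ₂) = atan2(0.0393, -0.1678) = 166.815°.
λ₂ = -153.998° + 166.815° = 12.82°.

-71.89°, 12.82°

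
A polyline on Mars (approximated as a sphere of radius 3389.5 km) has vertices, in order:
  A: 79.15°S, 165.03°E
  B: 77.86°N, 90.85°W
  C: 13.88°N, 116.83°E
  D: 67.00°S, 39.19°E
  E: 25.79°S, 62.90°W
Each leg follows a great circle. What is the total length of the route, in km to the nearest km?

Leg A→B: central angle 2.8953 rad, distance 9813.5 km.
Leg B→C: central angle 1.5170 rad, distance 5142.0 km.
Leg C→D: central angle 1.7109 rad, distance 5799.0 km.
Leg D→E: central angle 1.2379 rad, distance 4195.8 km.
Total: 9813.5 + 5142.0 + 5799.0 + 4195.8 ≈ 24950 km.

24950 km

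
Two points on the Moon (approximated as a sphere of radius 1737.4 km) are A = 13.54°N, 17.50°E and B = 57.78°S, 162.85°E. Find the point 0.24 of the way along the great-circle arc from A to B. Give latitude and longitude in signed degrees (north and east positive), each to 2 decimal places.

-15.00°, 29.40°

The central angle between A and B is δ = 2.2453 rad.
With f = 0.24, the slerp weights are sin((1−f)δ)/sin δ = 1.2686 and sin(fδ)/sin δ = 0.6570.
Weighted sum of the unit vectors: (1.2686)·(0.9272,0.2923,0.2341) + (0.6570)·(-0.5095,0.1572,-0.8460) = (0.8415, 0.4742, -0.2588).
Converting back: φ = atan2(z, √(x²+y²)) = -15.00°, λ = atan2(y, x) = 29.40°.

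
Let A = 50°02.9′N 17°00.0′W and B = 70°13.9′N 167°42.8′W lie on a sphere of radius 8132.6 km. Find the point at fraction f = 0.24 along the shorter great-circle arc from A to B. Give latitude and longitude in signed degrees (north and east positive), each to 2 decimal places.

Central angle δ = 1.0099 rad. Interpolating on the sphere with fraction f = 0.24:
P = [sin((1−f)δ)·A + sin(fδ)·B] / sin δ = 0.8200·A + 0.2834·B in Cartesian coordinates,
giving P = (0.4099, -0.1743, 0.8953), i.e. latitude 63.55°, longitude -23.04°.

63.55°, -23.04°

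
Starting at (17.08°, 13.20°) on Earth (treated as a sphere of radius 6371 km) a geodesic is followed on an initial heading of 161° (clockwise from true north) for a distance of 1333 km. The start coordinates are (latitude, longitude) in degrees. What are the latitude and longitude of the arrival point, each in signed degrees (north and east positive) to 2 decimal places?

Angular distance δ = d/R = 1333/6371 = 0.20923 rad; initial bearing θ = 2.8100 rad.
sin φ₂ = sin φ₁ cos δ + cos φ₁ sin δ cos θ = (0.2937)(0.9782) + (0.9559)(0.2077)(-0.9455) = 0.0996, so φ₂ = 5.71°.
Δλ = atan2(sin θ sin δ cos φ₁, cos δ − sin φ₁ sin φ₂) = atan2(0.0646, 0.9489) = 3.897°.
λ₂ = 13.200° + 3.897° = 17.10°.

5.71°, 17.10°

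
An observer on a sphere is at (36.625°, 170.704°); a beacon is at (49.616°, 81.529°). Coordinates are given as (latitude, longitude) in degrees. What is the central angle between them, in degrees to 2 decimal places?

62.49°

With latitudes φ₁ = 36.625°, φ₂ = 49.616° and longitude difference Δλ = -89.175°:
Haversine: a = sin²(Δφ/2) + cos φ₁ cos φ₂ sin²(Δλ/2) = 0.0128 + (0.8026)(0.6479)(0.4928) = 0.26905.
Central angle c = 2·arcsin(√a) = 1.09065 rad.
So the angular separation is 62.49°.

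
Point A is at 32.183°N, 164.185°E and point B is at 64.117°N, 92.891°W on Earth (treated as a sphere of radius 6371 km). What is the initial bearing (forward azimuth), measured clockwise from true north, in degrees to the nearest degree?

28°

With φ₁ = 0.5617, φ₂ = 1.1191, Δλ = 1.7964 rad, the forward-azimuth formula gives
θ = atan2( sin Δλ cos φ₂ , cos φ₁ sin φ₂ − sin φ₁ cos φ₂ cos Δλ ) = atan2(0.4255, 0.8135) = 27.61°.
So the initial bearing is 28°.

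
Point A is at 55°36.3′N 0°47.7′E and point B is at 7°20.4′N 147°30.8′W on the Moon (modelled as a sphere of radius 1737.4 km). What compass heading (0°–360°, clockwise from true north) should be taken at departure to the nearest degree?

326°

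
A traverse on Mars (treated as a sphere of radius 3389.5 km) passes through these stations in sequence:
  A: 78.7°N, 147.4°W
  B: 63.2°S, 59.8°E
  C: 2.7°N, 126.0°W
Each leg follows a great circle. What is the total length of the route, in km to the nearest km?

16675 km

Leg A→B: central angle 2.8366 rad, distance 9614.8 km.
Leg B→C: central angle 2.0830 rad, distance 7060.4 km.
Total: 9614.8 + 7060.4 ≈ 16675 km.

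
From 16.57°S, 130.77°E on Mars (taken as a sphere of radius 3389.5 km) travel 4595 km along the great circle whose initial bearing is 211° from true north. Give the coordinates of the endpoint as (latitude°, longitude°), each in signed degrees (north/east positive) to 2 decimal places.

-59.71°, 36.88°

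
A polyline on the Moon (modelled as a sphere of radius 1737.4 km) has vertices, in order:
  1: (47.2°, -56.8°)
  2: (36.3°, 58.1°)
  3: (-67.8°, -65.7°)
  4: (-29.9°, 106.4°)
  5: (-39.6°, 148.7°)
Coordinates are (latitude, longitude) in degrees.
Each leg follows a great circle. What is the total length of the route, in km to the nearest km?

10066 km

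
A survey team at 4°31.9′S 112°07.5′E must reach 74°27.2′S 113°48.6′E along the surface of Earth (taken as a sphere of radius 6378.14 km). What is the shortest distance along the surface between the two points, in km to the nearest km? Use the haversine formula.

Let φ₁ = -0.0791 rad, φ₂ = -1.2995 rad, and Δλ = 0.0294 rad.
Haversine: a = sin²(Δφ/2) + cos φ₁ cos φ₂ sin²(Δλ/2) = 0.3283 + (0.9969)(0.2680)(0.0002) = 0.32841.
Central angle c = 2·arcsin(√a) = 1.22049 rad.
Distance = R·c = 6378.14 × 1.2205 ≈ 7784 km.

7784 km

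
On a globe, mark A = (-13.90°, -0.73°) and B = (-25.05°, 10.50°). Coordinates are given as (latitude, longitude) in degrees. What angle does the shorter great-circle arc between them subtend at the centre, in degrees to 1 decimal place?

15.4°

In radians: φ₁ = -0.2426, φ₂ = -0.4372, Δλ = 11.230° = 0.1960 rad.
Haversine: a = sin²(Δφ/2) + cos φ₁ cos φ₂ sin²(Δλ/2) = 0.0094 + (0.9707)(0.9059)(0.0096) = 0.01786.
Central angle c = 2·arcsin(√a) = 0.26806 rad.
So the angular separation is 15.4°.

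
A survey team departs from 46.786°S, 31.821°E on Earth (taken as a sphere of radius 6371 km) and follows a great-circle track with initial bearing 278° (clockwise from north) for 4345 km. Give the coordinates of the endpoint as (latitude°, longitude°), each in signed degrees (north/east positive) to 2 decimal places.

Angular distance δ = d/R = 4345/6371 = 0.68200 rad; initial bearing θ = 4.8520 rad.
sin φ₂ = sin φ₁ cos δ + cos φ₁ sin δ cos θ = (-0.7288)(0.7763) + (0.6847)(0.6303)(0.1392) = -0.5057, so φ₂ = -30.38°.
Δλ = atan2(sin θ sin δ cos φ₁, cos δ − sin φ₁ sin φ₂) = atan2(-0.4274, 0.4078) = -46.348°.
λ₂ = 31.821° − 46.348° = -14.53°.

-30.38°, -14.53°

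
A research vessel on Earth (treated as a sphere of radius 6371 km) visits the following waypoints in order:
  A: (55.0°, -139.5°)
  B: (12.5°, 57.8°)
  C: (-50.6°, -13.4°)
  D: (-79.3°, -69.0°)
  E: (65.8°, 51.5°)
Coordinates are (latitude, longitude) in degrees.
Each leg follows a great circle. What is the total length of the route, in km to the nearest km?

43656 km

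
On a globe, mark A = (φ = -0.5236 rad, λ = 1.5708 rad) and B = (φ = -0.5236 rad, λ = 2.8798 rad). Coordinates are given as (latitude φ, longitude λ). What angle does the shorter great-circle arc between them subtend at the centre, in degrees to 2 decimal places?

63.63°

In radians: φ₁ = -0.5236, φ₂ = -0.5236, Δλ = 75.000° = 1.3090 rad.
cos c = sin φ₁ sin φ₂ + cos φ₁ cos φ₂ cos Δλ = (-0.5000)(-0.5000) + (0.8660)(0.8660)(0.2588) = 0.44411,
so c = arccos(0.44411) = 1.11061 rad.
So the angular separation is 63.63°.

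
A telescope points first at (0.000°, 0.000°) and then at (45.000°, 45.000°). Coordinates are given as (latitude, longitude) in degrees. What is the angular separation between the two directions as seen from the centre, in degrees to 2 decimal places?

60.00°

With latitudes φ₁ = 0.000°, φ₂ = 45.000° and longitude difference Δλ = 45.000°:
cos c = sin φ₁ sin φ₂ + cos φ₁ cos φ₂ cos Δλ = (0.0000)(0.7071) + (1.0000)(0.7071)(0.7071) = 0.50000,
so c = arccos(0.50000) = 1.04720 rad.
So the angular separation is 60.00°.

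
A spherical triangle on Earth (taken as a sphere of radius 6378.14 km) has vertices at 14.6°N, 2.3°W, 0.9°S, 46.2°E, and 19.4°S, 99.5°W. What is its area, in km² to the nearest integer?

43045257 km²

Side lengths (central angles): a = 2.4557, b = 1.7702, c = 0.8800 rad; semiperimeter s = 2.5530.
By l'Huilier's theorem, tan(E/4) = √[tan(s/2) tan((s−a)/2) tan((s−b)/2) tan((s−c)/2)], giving spherical excess E = 1.0581 rad.
Area = E·R² = 1.0581 × (6378.14)² ≈ 43045257 km².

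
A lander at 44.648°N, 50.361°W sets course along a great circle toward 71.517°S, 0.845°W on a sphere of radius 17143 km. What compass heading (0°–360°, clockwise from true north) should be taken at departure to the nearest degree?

With φ₁ = 0.7793, φ₂ = -1.2482, Δλ = 0.8642 rad, the forward-azimuth formula gives
θ = atan2( sin Δλ cos φ₂ , cos φ₁ sin φ₂ − sin φ₁ cos φ₂ cos Δλ ) = atan2(0.2411, -0.8194) = 163.60°.
So the initial bearing is 164°.

164°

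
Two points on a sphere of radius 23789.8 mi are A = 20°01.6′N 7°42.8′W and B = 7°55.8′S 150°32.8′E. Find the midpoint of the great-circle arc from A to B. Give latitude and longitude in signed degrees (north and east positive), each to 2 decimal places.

29.10°, 79.24°

Central angle δ = 2.7180 rad. Interpolating on the sphere with fraction f = 0.5:
P = [sin((1−f)δ)·A + sin(fδ)·B] / sin δ = 2.3784·A + 2.3784·B in Cartesian coordinates,
giving P = (0.1632, 0.8584, 0.4864), i.e. latitude 29.10°, longitude 79.24°.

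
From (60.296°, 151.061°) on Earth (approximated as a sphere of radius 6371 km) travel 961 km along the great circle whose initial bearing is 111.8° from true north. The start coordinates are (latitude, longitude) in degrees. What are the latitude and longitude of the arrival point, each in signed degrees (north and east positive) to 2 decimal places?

56.21°, 165.59°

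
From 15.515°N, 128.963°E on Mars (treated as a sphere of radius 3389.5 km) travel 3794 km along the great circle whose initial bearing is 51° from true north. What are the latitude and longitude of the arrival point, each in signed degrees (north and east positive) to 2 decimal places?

41.48°, -162.07°

Angular distance δ = d/R = 3794/3389.5 = 1.11934 rad; initial bearing θ = 0.8901 rad.
sin φ₂ = sin φ₁ cos δ + cos φ₁ sin δ cos θ = (0.2675)(0.4363) + (0.9636)(0.8998)(0.6293) = 0.6623, so φ₂ = 41.48°.
Δλ = atan2(sin θ sin δ cos φ₁, cos δ − sin φ₁ sin φ₂) = atan2(0.6738, 0.2591) = 68.966°.
λ₂ = 128.963° + 68.966° = 197.93° → -162.07° after wrapping to (−180°, 180°].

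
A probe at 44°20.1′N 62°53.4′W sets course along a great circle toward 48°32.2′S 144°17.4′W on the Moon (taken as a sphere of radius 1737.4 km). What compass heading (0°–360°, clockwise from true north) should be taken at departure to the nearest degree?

227°

With φ₁ = 0.7738, φ₂ = -0.8471, Δλ = -1.4207 rad, the forward-azimuth formula gives
θ = atan2( sin Δλ cos φ₂ , cos φ₁ sin φ₂ − sin φ₁ cos φ₂ cos Δλ ) = atan2(-0.6547, -0.6052) = -132.75°.
Adding 360° brings this into [0°, 360°): 227°.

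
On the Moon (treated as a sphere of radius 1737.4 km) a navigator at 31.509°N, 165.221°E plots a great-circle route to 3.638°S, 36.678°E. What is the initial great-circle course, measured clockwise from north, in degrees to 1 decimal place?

289.1°

Δλ = -128.543° = -2.2435 rad.
y = sin Δλ · cos φ₂ = (-0.7821)(0.9980) = -0.7806
x = cos φ₁ sin φ₂ − sin φ₁ cos φ₂ cos Δλ = (0.8526)(-0.0635) − (0.5226)(0.9980)(-0.6231) = 0.2709
θ = atan2(y, x) = -70.86°; adding 360° gives 289.1°.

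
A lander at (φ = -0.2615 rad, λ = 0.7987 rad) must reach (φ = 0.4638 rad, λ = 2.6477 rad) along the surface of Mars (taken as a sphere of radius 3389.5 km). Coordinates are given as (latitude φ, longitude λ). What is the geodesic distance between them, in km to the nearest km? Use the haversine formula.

6547 km

Let φ₁ = -0.2615 rad, φ₂ = 0.4638 rad, and Δλ = 1.8490 rad.
Haversine: a = sin²(Δφ/2) + cos φ₁ cos φ₂ sin²(Δλ/2) = 0.1258 + (0.9660)(0.8944)(0.6373) = 0.67646.
Central angle c = 2·arcsin(√a) = 1.93149 rad.
Distance = R·c = 3389.5 × 1.9315 ≈ 6547 km.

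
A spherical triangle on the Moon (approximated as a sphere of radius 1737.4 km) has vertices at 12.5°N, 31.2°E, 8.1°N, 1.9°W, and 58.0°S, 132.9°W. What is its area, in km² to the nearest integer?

Side lengths (central angles): a = 2.0529, b = 2.3201, c = 0.5731 rad; semiperimeter s = 2.4731.
By l'Huilier's theorem, tan(E/4) = √[tan(s/2) tan((s−a)/2) tan((s−b)/2) tan((s−c)/2)], giving spherical excess E = 1.0044 rad.
Area = E·R² = 1.0044 × (1737.4)² ≈ 3031946 km².

3031946 km²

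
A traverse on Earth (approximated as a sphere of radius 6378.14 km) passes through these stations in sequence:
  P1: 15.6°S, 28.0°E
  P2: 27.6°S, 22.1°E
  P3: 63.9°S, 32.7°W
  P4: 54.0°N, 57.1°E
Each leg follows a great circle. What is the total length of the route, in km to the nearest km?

22248 km

Leg P1→P2: central angle 0.2302 rad, distance 1468.1 km.
Leg P2→P3: central angle 0.8753 rad, distance 5582.6 km.
Leg P3→P4: central angle 2.3827 rad, distance 15197.4 km.
Total: 1468.1 + 5582.6 + 15197.4 ≈ 22248 km.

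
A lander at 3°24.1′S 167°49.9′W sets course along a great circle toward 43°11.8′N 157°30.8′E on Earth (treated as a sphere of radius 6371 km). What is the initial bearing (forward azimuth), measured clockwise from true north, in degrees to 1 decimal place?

330.0°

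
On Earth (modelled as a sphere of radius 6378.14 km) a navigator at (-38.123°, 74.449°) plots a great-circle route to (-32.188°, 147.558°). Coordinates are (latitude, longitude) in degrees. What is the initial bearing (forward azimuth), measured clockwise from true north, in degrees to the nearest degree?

Δλ = 73.109° = 1.2760 rad.
y = sin Δλ · cos φ₂ = (0.9569)(0.8463) = 0.8098
x = cos φ₁ sin φ₂ − sin φ₁ cos φ₂ cos Δλ = (0.7867)(-0.5327) − (-0.6174)(0.8463)(0.2906) = -0.2673
θ = atan2(y, x) = 108.26°, so the bearing is 108°.

108°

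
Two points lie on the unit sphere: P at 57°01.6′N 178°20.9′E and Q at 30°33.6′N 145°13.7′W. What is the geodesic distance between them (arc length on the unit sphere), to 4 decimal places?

0.6374

In radians: φ₁ = 0.9953, φ₂ = 0.5334, Δλ = 36.423° = 0.6357 rad.
cos c = sin φ₁ sin φ₂ + cos φ₁ cos φ₂ cos Δλ = (0.8389)(0.5084) + (0.5442)(0.8611)(0.8047) = 0.80364,
so c = arccos(0.80364) = 0.63740 rad.
On the unit sphere the arc length equals the central angle: 0.6374.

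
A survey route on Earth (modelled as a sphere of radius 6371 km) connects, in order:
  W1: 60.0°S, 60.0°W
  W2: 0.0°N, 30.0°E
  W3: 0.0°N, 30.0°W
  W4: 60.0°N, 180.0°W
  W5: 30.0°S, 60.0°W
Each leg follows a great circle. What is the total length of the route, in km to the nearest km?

44051 km

Leg W1→W2: central angle 1.5708 rad, distance 10007.5 km.
Leg W2→W3: central angle 1.0472 rad, distance 6671.7 km.
Leg W3→W4: central angle 2.0186 rad, distance 12860.7 km.
Leg W4→W5: central angle 2.2777 rad, distance 14511.5 km.
Total: 10007.5 + 6671.7 + 12860.7 + 14511.5 ≈ 44051 km.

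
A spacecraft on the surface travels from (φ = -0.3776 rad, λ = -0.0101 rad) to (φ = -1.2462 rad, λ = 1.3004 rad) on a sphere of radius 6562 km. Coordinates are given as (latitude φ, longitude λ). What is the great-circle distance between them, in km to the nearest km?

7422 km

Let φ₁ = -0.3776 rad, φ₂ = -1.2462 rad, and Δλ = 1.3105 rad.
Haversine: a = sin²(Δφ/2) + cos φ₁ cos φ₂ sin²(Δλ/2) = 0.1771 + (0.9296)(0.3189)(0.3713) = 0.28713.
Central angle c = 2·arcsin(√a) = 1.13102 rad.
Distance = R·c = 6562 × 1.1310 ≈ 7422 km.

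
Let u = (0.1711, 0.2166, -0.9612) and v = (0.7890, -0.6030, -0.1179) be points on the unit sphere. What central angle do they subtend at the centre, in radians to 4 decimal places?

u·v = 0.1177; |u| = 1.0000, |v| = 1.0000.
cos θ = (u·v)/(|u||v|) = 0.1177, so θ = 1.4528 rad.

1.4528 rad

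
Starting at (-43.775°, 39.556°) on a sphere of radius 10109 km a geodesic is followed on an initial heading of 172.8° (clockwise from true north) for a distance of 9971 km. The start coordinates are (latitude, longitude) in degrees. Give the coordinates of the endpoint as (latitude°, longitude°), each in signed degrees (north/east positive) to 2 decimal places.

Angular distance δ = d/R = 9971/10109 = 0.98635 rad; initial bearing θ = 3.0159 rad.
sin φ₂ = sin φ₁ cos δ + cos φ₁ sin δ cos θ = (-0.6918)(0.5517) + (0.7221)(0.8340)(-0.9921) = -0.9792, so φ₂ = -78.29°.
Δλ = atan2(sin θ sin δ cos φ₁, cos δ − sin φ₁ sin φ₂) = atan2(0.0755, -0.1257) = 149.013°.
λ₂ = 39.556° + 149.013° = 188.57° → -171.43° after wrapping to (−180°, 180°].

-78.29°, -171.43°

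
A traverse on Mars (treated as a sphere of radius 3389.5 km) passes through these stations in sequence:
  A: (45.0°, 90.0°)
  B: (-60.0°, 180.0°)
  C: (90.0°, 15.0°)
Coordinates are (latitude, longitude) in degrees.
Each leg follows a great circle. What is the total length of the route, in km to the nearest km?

Leg A→B: central angle 2.2299 rad, distance 7558.1 km.
Leg B→C: central angle 2.6180 rad, distance 8873.7 km.
Total: 7558.1 + 8873.7 ≈ 16432 km.

16432 km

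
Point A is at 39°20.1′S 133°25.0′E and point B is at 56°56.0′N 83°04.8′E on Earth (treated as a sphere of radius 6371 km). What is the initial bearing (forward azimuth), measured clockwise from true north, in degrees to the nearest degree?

334°

With φ₁ = -0.6865, φ₂ = 0.9937, Δλ = -0.8785 rad, the forward-azimuth formula gives
θ = atan2( sin Δλ cos φ₂ , cos φ₁ sin φ₂ − sin φ₁ cos φ₂ cos Δλ ) = atan2(-0.4200, 0.8689) = -25.80°.
Adding 360° brings this into [0°, 360°): 334°.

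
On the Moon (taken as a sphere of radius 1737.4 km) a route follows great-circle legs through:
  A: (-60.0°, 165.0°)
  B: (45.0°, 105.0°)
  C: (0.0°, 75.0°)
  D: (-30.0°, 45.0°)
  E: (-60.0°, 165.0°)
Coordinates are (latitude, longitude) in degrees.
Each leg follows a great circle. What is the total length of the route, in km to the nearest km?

8702 km

Leg A→B: central angle 2.0215 rad, distance 3512.1 km.
Leg B→C: central angle 0.9117 rad, distance 1584.1 km.
Leg C→D: central angle 0.7227 rad, distance 1255.7 km.
Leg D→E: central angle 1.3526 rad, distance 2349.9 km.
Total: 3512.1 + 1584.1 + 1255.7 + 2349.9 ≈ 8702 km.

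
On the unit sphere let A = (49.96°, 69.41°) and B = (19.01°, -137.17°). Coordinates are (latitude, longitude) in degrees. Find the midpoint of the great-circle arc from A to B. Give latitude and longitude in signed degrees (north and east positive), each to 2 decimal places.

66.75°, -175.04°

Central angle δ = 1.8698 rad. Interpolating on the sphere with fraction f = 0.5:
P = [sin((1−f)δ)·A + sin(fδ)·B] / sin δ = 0.8419·A + 0.8419·B in Cartesian coordinates,
giving P = (-0.3933, -0.0341, 0.9188), i.e. latitude 66.75°, longitude -175.04°.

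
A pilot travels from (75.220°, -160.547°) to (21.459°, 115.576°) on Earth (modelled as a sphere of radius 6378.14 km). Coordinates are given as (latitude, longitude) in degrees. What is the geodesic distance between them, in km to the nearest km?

Let φ₁ = 1.3128 rad, φ₂ = 0.3745 rad, and Δλ = -1.4639 rad.
cos c = sin φ₁ sin φ₂ + cos φ₁ cos φ₂ cos Δλ = (0.9669)(0.3658) + (0.2551)(0.9307)(0.1067) = 0.37906,
so c = arccos(0.37906) = 1.18202 rad.
Distance = R·c = 6378.14 × 1.1820 ≈ 7539 km.

7539 km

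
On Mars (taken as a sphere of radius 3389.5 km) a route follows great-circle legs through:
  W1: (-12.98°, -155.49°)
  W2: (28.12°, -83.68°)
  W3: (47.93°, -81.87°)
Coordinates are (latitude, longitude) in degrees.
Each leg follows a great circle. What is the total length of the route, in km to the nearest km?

5946 km

Leg W1→W2: central angle 1.4077 rad, distance 4771.2 km.
Leg W2→W3: central angle 0.3466 rad, distance 1174.9 km.
Total: 4771.2 + 1174.9 ≈ 5946 km.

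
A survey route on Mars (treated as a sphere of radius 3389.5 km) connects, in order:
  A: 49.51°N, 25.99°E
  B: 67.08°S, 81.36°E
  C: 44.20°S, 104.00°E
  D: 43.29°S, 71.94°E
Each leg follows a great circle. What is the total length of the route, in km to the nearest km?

Leg A→B: central angle 2.1613 rad, distance 7325.7 km.
Leg B→C: central angle 0.4515 rad, distance 1530.3 km.
Leg C→D: central angle 0.4020 rad, distance 1362.5 km.
Total: 7325.7 + 1530.3 + 1362.5 ≈ 10218 km.

10218 km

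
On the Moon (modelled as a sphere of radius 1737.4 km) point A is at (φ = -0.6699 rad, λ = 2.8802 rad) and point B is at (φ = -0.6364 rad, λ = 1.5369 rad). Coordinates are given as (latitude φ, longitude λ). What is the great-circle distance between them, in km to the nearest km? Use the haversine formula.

With latitudes φ₁ = -38.382°, φ₂ = -36.463° and longitude difference Δλ = -76.965°:
Haversine: a = sin²(Δφ/2) + cos φ₁ cos φ₂ sin²(Δλ/2) = 0.0003 + (0.7839)(0.8042)(0.3872) = 0.24440.
Central angle c = 2·arcsin(√a) = 1.03422 rad.
Distance = R·c = 1737.4 × 1.0342 ≈ 1797 km.

1797 km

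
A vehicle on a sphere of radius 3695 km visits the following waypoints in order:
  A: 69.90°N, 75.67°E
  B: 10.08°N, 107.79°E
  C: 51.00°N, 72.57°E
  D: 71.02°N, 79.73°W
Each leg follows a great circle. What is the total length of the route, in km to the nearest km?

Leg A→B: central angle 1.1030 rad, distance 4075.6 km.
Leg B→C: central angle 0.8734 rad, distance 3227.3 km.
Leg C→D: central angle 0.9840 rad, distance 3636.0 km.
Total: 4075.6 + 3227.3 + 3636.0 ≈ 10939 km.

10939 km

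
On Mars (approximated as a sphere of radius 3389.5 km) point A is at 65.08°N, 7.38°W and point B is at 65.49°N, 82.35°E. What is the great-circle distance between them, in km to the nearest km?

Let φ₁ = 1.1359 rad, φ₂ = 1.1430 rad, and Δλ = 1.5661 rad.
cos c = sin φ₁ sin φ₂ + cos φ₁ cos φ₂ cos Δλ = (0.9069)(0.9099) + (0.4214)(0.4149)(0.0047) = 0.82600,
so c = arccos(0.82600) = 0.59882 rad.
Distance = R·c = 3389.5 × 0.5988 ≈ 2030 km.

2030 km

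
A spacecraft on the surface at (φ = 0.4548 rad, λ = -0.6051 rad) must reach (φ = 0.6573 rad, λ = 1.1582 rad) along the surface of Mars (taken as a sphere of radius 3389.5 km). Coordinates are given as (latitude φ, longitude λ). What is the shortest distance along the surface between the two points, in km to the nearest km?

Let φ₁ = 0.4548 rad, φ₂ = 0.6573 rad, and Δλ = 1.7633 rad.
cos c = sin φ₁ sin φ₂ + cos φ₁ cos φ₂ cos Δλ = (0.4393)(0.6110) + (0.8983)(0.7916)(-0.1913) = 0.13233,
so c = arccos(0.13233) = 1.43807 rad.
Distance = R·c = 3389.5 × 1.4381 ≈ 4874 km.

4874 km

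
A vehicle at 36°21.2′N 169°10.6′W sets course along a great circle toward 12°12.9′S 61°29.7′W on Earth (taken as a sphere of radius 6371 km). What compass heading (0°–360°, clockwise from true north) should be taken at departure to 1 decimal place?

With φ₁ = 0.6345, φ₂ = -0.2132, Δλ = 1.8794 rad, the forward-azimuth formula gives
θ = atan2( sin Δλ cos φ₂ , cos φ₁ sin φ₂ − sin φ₁ cos φ₂ cos Δλ ) = atan2(0.9312, 0.0056) = 89.66°.
So the initial bearing is 89.7°.

89.7°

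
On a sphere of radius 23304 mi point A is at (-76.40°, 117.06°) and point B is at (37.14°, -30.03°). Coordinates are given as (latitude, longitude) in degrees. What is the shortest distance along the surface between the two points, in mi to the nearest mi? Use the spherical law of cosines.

56166 mi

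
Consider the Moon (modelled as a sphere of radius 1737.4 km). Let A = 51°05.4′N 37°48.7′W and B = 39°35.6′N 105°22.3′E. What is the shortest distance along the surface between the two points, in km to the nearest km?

2540 km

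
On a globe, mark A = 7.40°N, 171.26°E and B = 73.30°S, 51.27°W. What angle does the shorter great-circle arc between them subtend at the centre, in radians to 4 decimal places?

In radians: φ₁ = 0.1292, φ₂ = -1.2793, Δλ = 137.470° = 2.3993 rad.
Haversine: a = sin²(Δφ/2) + cos φ₁ cos φ₂ sin²(Δλ/2) = 0.4192 + (0.9917)(0.2874)(0.8685) = 0.66668.
Central angle c = 2·arcsin(√a) = 1.91066 rad.
So the angular separation is 1.9107 rad.

1.9107 rad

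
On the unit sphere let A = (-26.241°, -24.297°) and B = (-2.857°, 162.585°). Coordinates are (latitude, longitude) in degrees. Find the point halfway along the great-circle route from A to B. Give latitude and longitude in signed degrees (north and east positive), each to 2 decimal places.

-72.77°, -152.63°

Central angle δ = 2.6206 rad. Interpolating on the sphere with fraction f = 0.5:
P = [sin((1−f)δ)·A + sin(fδ)·B] / sin δ = 1.9414·A + 1.9414·B in Cartesian coordinates,
giving P = (-0.2630, -0.1362, -0.9551), i.e. latitude -72.77°, longitude -152.63°.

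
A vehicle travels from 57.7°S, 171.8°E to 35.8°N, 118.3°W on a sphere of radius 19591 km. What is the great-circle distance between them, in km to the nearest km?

In radians: φ₁ = -1.0071, φ₂ = 0.6248, Δλ = 69.900° = 1.2200 rad.
Haversine: a = sin²(Δφ/2) + cos φ₁ cos φ₂ sin²(Δλ/2) = 0.5305 + (0.5344)(0.8111)(0.3282) = 0.67275.
Central angle c = 2·arcsin(√a) = 1.92357 rad.
Distance = R·c = 19591 × 1.9236 ≈ 37685 km.

37685 km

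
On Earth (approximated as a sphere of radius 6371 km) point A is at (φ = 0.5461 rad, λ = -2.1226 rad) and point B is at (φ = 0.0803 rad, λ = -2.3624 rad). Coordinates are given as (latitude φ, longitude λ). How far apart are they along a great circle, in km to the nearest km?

3297 km

With latitudes φ₁ = 31.289°, φ₂ = 4.601° and longitude difference Δλ = -13.740°:
cos c = sin φ₁ sin φ₂ + cos φ₁ cos φ₂ cos Δλ = (0.5194)(0.0802) + (0.8546)(0.9968)(0.9714) = 0.86909,
so c = arccos(0.86909) = 0.51744 rad.
Distance = R·c = 6371 × 0.5174 ≈ 3297 km.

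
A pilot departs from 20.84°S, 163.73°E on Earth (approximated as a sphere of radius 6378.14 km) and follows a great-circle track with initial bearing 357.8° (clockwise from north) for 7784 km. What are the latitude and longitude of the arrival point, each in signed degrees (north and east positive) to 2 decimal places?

Angular distance δ = d/R = 7784/6378.14 = 1.22042 rad; initial bearing θ = 6.2448 rad.
sin φ₂ = sin φ₁ cos δ + cos φ₁ sin δ cos θ = (-0.3558)(0.3433) + (0.9346)(0.9392)(0.9993) = 0.7550, so φ₂ = 49.03°.
Δλ = atan2(sin θ sin δ cos φ₁, cos δ − sin φ₁ sin φ₂) = atan2(-0.0337, 0.6119) = -3.152°.
λ₂ = 163.730° − 3.152° = 160.58°.

49.03°, 160.58°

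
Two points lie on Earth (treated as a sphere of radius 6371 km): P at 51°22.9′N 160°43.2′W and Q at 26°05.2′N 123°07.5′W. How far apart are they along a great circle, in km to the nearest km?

4228 km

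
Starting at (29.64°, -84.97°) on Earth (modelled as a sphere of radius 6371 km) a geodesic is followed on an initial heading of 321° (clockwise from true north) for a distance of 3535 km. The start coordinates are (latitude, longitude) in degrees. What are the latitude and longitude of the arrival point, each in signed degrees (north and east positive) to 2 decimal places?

50.91°, -116.70°

Angular distance δ = d/R = 3535/6371 = 0.55486 rad; initial bearing θ = 5.6025 rad.
sin φ₂ = sin φ₁ cos δ + cos φ₁ sin δ cos θ = (0.4945)(0.8500) + (0.8691)(0.5268)(0.7771) = 0.7762, so φ₂ = 50.91°.
Δλ = atan2(sin θ sin δ cos φ₁, cos δ − sin φ₁ sin φ₂) = atan2(-0.2882, 0.4661) = -31.725°.
λ₂ = -84.970° − 31.725° = -116.70°.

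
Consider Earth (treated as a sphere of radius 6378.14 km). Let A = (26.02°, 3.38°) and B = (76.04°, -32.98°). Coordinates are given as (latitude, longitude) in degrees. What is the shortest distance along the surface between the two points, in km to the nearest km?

In radians: φ₁ = 0.4541, φ₂ = 1.3271, Δλ = -36.360° = -0.6346 rad.
cos c = sin φ₁ sin φ₂ + cos φ₁ cos φ₂ cos Δλ = (0.4387)(0.9705) + (0.8986)(0.2412)(0.8053) = 0.60031,
so c = arccos(0.60031) = 0.92690 rad.
Distance = R·c = 6378.14 × 0.9269 ≈ 5912 km.

5912 km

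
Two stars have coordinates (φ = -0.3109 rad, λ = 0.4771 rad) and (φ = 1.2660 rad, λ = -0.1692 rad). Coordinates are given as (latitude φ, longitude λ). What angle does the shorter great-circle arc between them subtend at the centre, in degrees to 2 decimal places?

93.65°

In radians: φ₁ = -0.3109, φ₂ = 1.2660, Δλ = -37.030° = -0.6463 rad.
cos c = sin φ₁ sin φ₂ + cos φ₁ cos φ₂ cos Δλ = (-0.3059)(0.9539) + (0.9521)(0.3001)(0.7983) = -0.06373,
so c = arccos(-0.06373) = 1.63457 rad.
So the angular separation is 93.65°.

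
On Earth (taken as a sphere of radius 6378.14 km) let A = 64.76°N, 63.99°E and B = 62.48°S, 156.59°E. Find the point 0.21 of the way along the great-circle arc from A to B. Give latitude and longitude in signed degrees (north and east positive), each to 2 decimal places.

Central angle δ = 2.5169 rad. Interpolating on the sphere with fraction f = 0.21:
P = [sin((1−f)δ)·A + sin(fδ)·B] / sin δ = 1.5629·A + 0.8622·B in Cartesian coordinates,
giving P = (-0.0733, 0.7572, 0.6490), i.e. latitude 40.47°, longitude 95.53°.

40.47°, 95.53°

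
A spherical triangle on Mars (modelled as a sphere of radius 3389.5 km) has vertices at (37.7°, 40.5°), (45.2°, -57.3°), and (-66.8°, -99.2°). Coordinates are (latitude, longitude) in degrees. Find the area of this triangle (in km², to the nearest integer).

Side lengths (central angles): a = 2.0326, b = 2.4978, c = 1.2044 rad; semiperimeter s = 2.8674.
By l'Huilier's theorem, tan(E/4) = √[tan(s/2) tan((s−a)/2) tan((s−b)/2) tan((s−c)/2)], giving spherical excess E = 2.7275 rad.
Area = E·R² = 2.7275 × (3389.5)² ≈ 31335563 km².

31335563 km²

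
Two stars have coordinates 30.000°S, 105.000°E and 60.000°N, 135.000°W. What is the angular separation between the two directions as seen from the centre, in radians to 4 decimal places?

2.2777 rad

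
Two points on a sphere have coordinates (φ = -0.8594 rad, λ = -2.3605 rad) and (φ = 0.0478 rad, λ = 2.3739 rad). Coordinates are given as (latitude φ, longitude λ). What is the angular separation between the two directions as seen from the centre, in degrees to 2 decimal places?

Let φ₁ = -0.8594 rad, φ₂ = 0.0478 rad, and Δλ = -1.5488 rad.
cos c = sin φ₁ sin φ₂ + cos φ₁ cos φ₂ cos Δλ = (-0.7575)(0.0478) + (0.6529)(0.9989)(0.0220) = -0.02184,
so c = arccos(-0.02184) = 1.59264 rad.
So the angular separation is 91.25°.

91.25°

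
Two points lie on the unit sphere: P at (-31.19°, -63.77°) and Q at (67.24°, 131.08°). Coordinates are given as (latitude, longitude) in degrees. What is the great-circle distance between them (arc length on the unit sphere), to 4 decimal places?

2.4939

In radians: φ₁ = -0.5444, φ₂ = 1.1736, Δλ = -165.150° = -2.8824 rad.
Haversine: a = sin²(Δφ/2) + cos φ₁ cos φ₂ sin²(Δλ/2) = 0.5733 + (0.8555)(0.3869)(0.9833) = 0.89873.
Central angle c = 2·arcsin(√a) = 2.49385 rad.
On the unit sphere the arc length equals the central angle: 2.4939.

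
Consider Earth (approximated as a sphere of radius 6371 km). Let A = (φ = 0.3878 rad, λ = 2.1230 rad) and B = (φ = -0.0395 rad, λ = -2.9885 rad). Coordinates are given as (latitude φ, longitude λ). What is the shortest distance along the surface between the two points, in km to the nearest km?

7767 km

With latitudes φ₁ = 22.219°, φ₂ = -2.263° and longitude difference Δλ = 67.133°:
Haversine: a = sin²(Δφ/2) + cos φ₁ cos φ₂ sin²(Δλ/2) = 0.0450 + (0.9257)(0.9992)(0.3057) = 0.32774.
Central angle c = 2·arcsin(√a) = 1.21906 rad.
Distance = R·c = 6371 × 1.2191 ≈ 7767 km.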